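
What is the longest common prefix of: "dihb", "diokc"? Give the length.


Words: dihb, diokc
  Position 0: all 'd' => match
  Position 1: all 'i' => match
  Position 2: ('h', 'o') => mismatch, stop
LCP = "di" (length 2)

2


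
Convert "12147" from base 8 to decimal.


Input: "12147" in base 8
Positional expansion:
  Digit '1' (value 1) x 8^4 = 4096
  Digit '2' (value 2) x 8^3 = 1024
  Digit '1' (value 1) x 8^2 = 64
  Digit '4' (value 4) x 8^1 = 32
  Digit '7' (value 7) x 8^0 = 7
Sum = 5223

5223


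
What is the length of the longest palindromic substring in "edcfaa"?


Input: "edcfaa"
Checking substrings for palindromes:
  [4:6] "aa" (len 2) => palindrome
Longest palindromic substring: "aa" with length 2

2


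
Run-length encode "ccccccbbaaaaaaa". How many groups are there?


Input: ccccccbbaaaaaaa
Scanning for consecutive runs:
  Group 1: 'c' x 6 (positions 0-5)
  Group 2: 'b' x 2 (positions 6-7)
  Group 3: 'a' x 7 (positions 8-14)
Total groups: 3

3


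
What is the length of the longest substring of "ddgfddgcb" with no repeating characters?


Input: "ddgfddgcb"
Sliding window (track last position of each char):
  Position 0 ('d'): window [0,0] length 1 -- new best
  Position 1 ('d'): repeat (last at 0), move window start to 1
  Position 1 ('d'): window [1,1] length 1
  Position 2 ('g'): window [1,2] length 2 -- new best
  Position 3 ('f'): window [1,3] length 3 -- new best
  Position 4 ('d'): repeat (last at 1), move window start to 2
  Position 4 ('d'): window [2,4] length 3
  Position 5 ('d'): repeat (last at 4), move window start to 5
  Position 5 ('d'): window [5,5] length 1
  Position 6 ('g'): window [5,6] length 2
  Position 7 ('c'): window [5,7] length 3
  Position 8 ('b'): window [5,8] length 4 -- new best
Longest substring with no repeats: "dgcb" with length 4

4


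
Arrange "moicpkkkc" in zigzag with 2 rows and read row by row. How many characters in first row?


Zigzag "moicpkkkc" into 2 rows:
Placing characters:
  'm' => row 0
  'o' => row 1
  'i' => row 0
  'c' => row 1
  'p' => row 0
  'k' => row 1
  'k' => row 0
  'k' => row 1
  'c' => row 0
Rows:
  Row 0: "mipkc"
  Row 1: "ockk"
First row length: 5

5


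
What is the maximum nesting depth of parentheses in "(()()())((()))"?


Input: "(()()())((()))"
Tracking depth:
  Position 0 '(': depth becomes 1
  Position 1 '(': depth becomes 2
  Position 2 ')': depth becomes 1
  Position 3 '(': depth becomes 2
  Position 4 ')': depth becomes 1
  Position 5 '(': depth becomes 2
  Position 6 ')': depth becomes 1
  Position 7 ')': depth becomes 0
  Position 8 '(': depth becomes 1
  Position 9 '(': depth becomes 2
  Position 10 '(': depth becomes 3
  Position 11 ')': depth becomes 2
  Position 12 ')': depth becomes 1
  Position 13 ')': depth becomes 0
Maximum depth reached: 3

3


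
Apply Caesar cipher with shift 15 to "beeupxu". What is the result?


Caesar cipher: shift "beeupxu" by 15
  'b' (pos 1) + 15 = pos 16 = 'q'
  'e' (pos 4) + 15 = pos 19 = 't'
  'e' (pos 4) + 15 = pos 19 = 't'
  'u' (pos 20) + 15 = pos 9 = 'j'
  'p' (pos 15) + 15 = pos 4 = 'e'
  'x' (pos 23) + 15 = pos 12 = 'm'
  'u' (pos 20) + 15 = pos 9 = 'j'
Result: qttjemj

qttjemj


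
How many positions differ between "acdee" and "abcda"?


Comparing "acdee" and "abcda" position by position:
  Position 0: 'a' vs 'a' => same
  Position 1: 'c' vs 'b' => DIFFER
  Position 2: 'd' vs 'c' => DIFFER
  Position 3: 'e' vs 'd' => DIFFER
  Position 4: 'e' vs 'a' => DIFFER
Positions that differ: 4

4


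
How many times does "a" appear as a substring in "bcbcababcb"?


Searching for "a" in "bcbcababcb"
Scanning each position:
  Position 0: "b" => no
  Position 1: "c" => no
  Position 2: "b" => no
  Position 3: "c" => no
  Position 4: "a" => MATCH
  Position 5: "b" => no
  Position 6: "a" => MATCH
  Position 7: "b" => no
  Position 8: "c" => no
  Position 9: "b" => no
Total occurrences: 2

2


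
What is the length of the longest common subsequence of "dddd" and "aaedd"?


LCS of "dddd" and "aaedd"
DP table:
           a    a    e    d    d
      0    0    0    0    0    0
  d   0    0    0    0    1    1
  d   0    0    0    0    1    2
  d   0    0    0    0    1    2
  d   0    0    0    0    1    2
LCS length = dp[4][5] = 2

2


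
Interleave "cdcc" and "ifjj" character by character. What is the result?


Interleaving "cdcc" and "ifjj":
  Position 0: 'c' from first, 'i' from second => "ci"
  Position 1: 'd' from first, 'f' from second => "df"
  Position 2: 'c' from first, 'j' from second => "cj"
  Position 3: 'c' from first, 'j' from second => "cj"
Result: cidfcjcj

cidfcjcj


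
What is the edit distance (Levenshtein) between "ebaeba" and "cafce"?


Computing edit distance: "ebaeba" -> "cafce"
DP table:
           c    a    f    c    e
      0    1    2    3    4    5
  e   1    1    2    3    4    4
  b   2    2    2    3    4    5
  a   3    3    2    3    4    5
  e   4    4    3    3    4    4
  b   5    5    4    4    4    5
  a   6    6    5    5    5    5
Edit distance = dp[6][5] = 5

5


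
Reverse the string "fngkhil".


Input: fngkhil
Reading characters right to left:
  Position 6: 'l'
  Position 5: 'i'
  Position 4: 'h'
  Position 3: 'k'
  Position 2: 'g'
  Position 1: 'n'
  Position 0: 'f'
Reversed: lihkgnf

lihkgnf


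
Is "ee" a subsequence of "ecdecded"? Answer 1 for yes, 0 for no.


Check if "ee" is a subsequence of "ecdecded"
Greedy scan:
  Position 0 ('e'): matches sub[0] = 'e'
  Position 1 ('c'): no match needed
  Position 2 ('d'): no match needed
  Position 3 ('e'): matches sub[1] = 'e'
  Position 4 ('c'): no match needed
  Position 5 ('d'): no match needed
  Position 6 ('e'): no match needed
  Position 7 ('d'): no match needed
All 2 characters matched => is a subsequence

1


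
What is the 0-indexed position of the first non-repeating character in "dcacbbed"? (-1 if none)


Input: dcacbbed
Character frequencies:
  'a': 1
  'b': 2
  'c': 2
  'd': 2
  'e': 1
Scanning left to right for freq == 1:
  Position 0 ('d'): freq=2, skip
  Position 1 ('c'): freq=2, skip
  Position 2 ('a'): unique! => answer = 2

2


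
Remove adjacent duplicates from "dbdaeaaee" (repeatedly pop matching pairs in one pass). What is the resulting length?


Input: dbdaeaaee
Stack-based adjacent duplicate removal:
  Read 'd': push. Stack: d
  Read 'b': push. Stack: db
  Read 'd': push. Stack: dbd
  Read 'a': push. Stack: dbda
  Read 'e': push. Stack: dbdae
  Read 'a': push. Stack: dbdaea
  Read 'a': matches stack top 'a' => pop. Stack: dbdae
  Read 'e': matches stack top 'e' => pop. Stack: dbda
  Read 'e': push. Stack: dbdae
Final stack: "dbdae" (length 5)

5


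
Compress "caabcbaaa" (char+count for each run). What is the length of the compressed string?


Input: caabcbaaa
Runs:
  'c' x 1 => "c1"
  'a' x 2 => "a2"
  'b' x 1 => "b1"
  'c' x 1 => "c1"
  'b' x 1 => "b1"
  'a' x 3 => "a3"
Compressed: "c1a2b1c1b1a3"
Compressed length: 12

12


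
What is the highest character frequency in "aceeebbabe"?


Input: aceeebbabe
Character counts:
  'a': 2
  'b': 3
  'c': 1
  'e': 4
Maximum frequency: 4

4


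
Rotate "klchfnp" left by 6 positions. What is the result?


Input: "klchfnp", rotate left by 6
First 6 characters: "klchfn"
Remaining characters: "p"
Concatenate remaining + first: "p" + "klchfn" = "pklchfn"

pklchfn


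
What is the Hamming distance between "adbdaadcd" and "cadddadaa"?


Comparing "adbdaadcd" and "cadddadaa" position by position:
  Position 0: 'a' vs 'c' => differ
  Position 1: 'd' vs 'a' => differ
  Position 2: 'b' vs 'd' => differ
  Position 3: 'd' vs 'd' => same
  Position 4: 'a' vs 'd' => differ
  Position 5: 'a' vs 'a' => same
  Position 6: 'd' vs 'd' => same
  Position 7: 'c' vs 'a' => differ
  Position 8: 'd' vs 'a' => differ
Total differences (Hamming distance): 6

6


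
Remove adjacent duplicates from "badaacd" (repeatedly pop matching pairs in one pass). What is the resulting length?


Input: badaacd
Stack-based adjacent duplicate removal:
  Read 'b': push. Stack: b
  Read 'a': push. Stack: ba
  Read 'd': push. Stack: bad
  Read 'a': push. Stack: bada
  Read 'a': matches stack top 'a' => pop. Stack: bad
  Read 'c': push. Stack: badc
  Read 'd': push. Stack: badcd
Final stack: "badcd" (length 5)

5


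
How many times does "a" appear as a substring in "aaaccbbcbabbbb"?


Searching for "a" in "aaaccbbcbabbbb"
Scanning each position:
  Position 0: "a" => MATCH
  Position 1: "a" => MATCH
  Position 2: "a" => MATCH
  Position 3: "c" => no
  Position 4: "c" => no
  Position 5: "b" => no
  Position 6: "b" => no
  Position 7: "c" => no
  Position 8: "b" => no
  Position 9: "a" => MATCH
  Position 10: "b" => no
  Position 11: "b" => no
  Position 12: "b" => no
  Position 13: "b" => no
Total occurrences: 4

4


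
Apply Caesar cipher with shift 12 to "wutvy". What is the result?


Caesar cipher: shift "wutvy" by 12
  'w' (pos 22) + 12 = pos 8 = 'i'
  'u' (pos 20) + 12 = pos 6 = 'g'
  't' (pos 19) + 12 = pos 5 = 'f'
  'v' (pos 21) + 12 = pos 7 = 'h'
  'y' (pos 24) + 12 = pos 10 = 'k'
Result: igfhk

igfhk


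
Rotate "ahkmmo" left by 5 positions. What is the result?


Input: "ahkmmo", rotate left by 5
First 5 characters: "ahkmm"
Remaining characters: "o"
Concatenate remaining + first: "o" + "ahkmm" = "oahkmm"

oahkmm


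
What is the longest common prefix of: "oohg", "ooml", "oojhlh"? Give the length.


Words: oohg, ooml, oojhlh
  Position 0: all 'o' => match
  Position 1: all 'o' => match
  Position 2: ('h', 'm', 'j') => mismatch, stop
LCP = "oo" (length 2)

2


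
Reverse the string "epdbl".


Input: epdbl
Reading characters right to left:
  Position 4: 'l'
  Position 3: 'b'
  Position 2: 'd'
  Position 1: 'p'
  Position 0: 'e'
Reversed: lbdpe

lbdpe


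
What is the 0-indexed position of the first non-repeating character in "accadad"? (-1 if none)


Input: accadad
Character frequencies:
  'a': 3
  'c': 2
  'd': 2
Scanning left to right for freq == 1:
  Position 0 ('a'): freq=3, skip
  Position 1 ('c'): freq=2, skip
  Position 2 ('c'): freq=2, skip
  Position 3 ('a'): freq=3, skip
  Position 4 ('d'): freq=2, skip
  Position 5 ('a'): freq=3, skip
  Position 6 ('d'): freq=2, skip
  No unique character found => answer = -1

-1


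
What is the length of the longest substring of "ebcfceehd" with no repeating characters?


Input: "ebcfceehd"
Sliding window (track last position of each char):
  Position 0 ('e'): window [0,0] length 1 -- new best
  Position 1 ('b'): window [0,1] length 2 -- new best
  Position 2 ('c'): window [0,2] length 3 -- new best
  Position 3 ('f'): window [0,3] length 4 -- new best
  Position 4 ('c'): repeat (last at 2), move window start to 3
  Position 4 ('c'): window [3,4] length 2
  Position 5 ('e'): window [3,5] length 3
  Position 6 ('e'): repeat (last at 5), move window start to 6
  Position 6 ('e'): window [6,6] length 1
  Position 7 ('h'): window [6,7] length 2
  Position 8 ('d'): window [6,8] length 3
Longest substring with no repeats: "ebcf" with length 4

4


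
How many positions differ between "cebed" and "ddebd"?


Comparing "cebed" and "ddebd" position by position:
  Position 0: 'c' vs 'd' => DIFFER
  Position 1: 'e' vs 'd' => DIFFER
  Position 2: 'b' vs 'e' => DIFFER
  Position 3: 'e' vs 'b' => DIFFER
  Position 4: 'd' vs 'd' => same
Positions that differ: 4

4


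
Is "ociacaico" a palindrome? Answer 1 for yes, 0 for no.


Input: ociacaico
Reversed: ociacaico
  Compare pos 0 ('o') with pos 8 ('o'): match
  Compare pos 1 ('c') with pos 7 ('c'): match
  Compare pos 2 ('i') with pos 6 ('i'): match
  Compare pos 3 ('a') with pos 5 ('a'): match
Result: palindrome

1


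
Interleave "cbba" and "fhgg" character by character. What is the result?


Interleaving "cbba" and "fhgg":
  Position 0: 'c' from first, 'f' from second => "cf"
  Position 1: 'b' from first, 'h' from second => "bh"
  Position 2: 'b' from first, 'g' from second => "bg"
  Position 3: 'a' from first, 'g' from second => "ag"
Result: cfbhbgag

cfbhbgag


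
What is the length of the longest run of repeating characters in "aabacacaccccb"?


Input: "aabacacaccccb"
Scanning for longest run:
  Position 1 ('a'): continues run of 'a', length=2
  Position 2 ('b'): new char, reset run to 1
  Position 3 ('a'): new char, reset run to 1
  Position 4 ('c'): new char, reset run to 1
  Position 5 ('a'): new char, reset run to 1
  Position 6 ('c'): new char, reset run to 1
  Position 7 ('a'): new char, reset run to 1
  Position 8 ('c'): new char, reset run to 1
  Position 9 ('c'): continues run of 'c', length=2
  Position 10 ('c'): continues run of 'c', length=3
  Position 11 ('c'): continues run of 'c', length=4
  Position 12 ('b'): new char, reset run to 1
Longest run: 'c' with length 4

4


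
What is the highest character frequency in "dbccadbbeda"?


Input: dbccadbbeda
Character counts:
  'a': 2
  'b': 3
  'c': 2
  'd': 3
  'e': 1
Maximum frequency: 3

3


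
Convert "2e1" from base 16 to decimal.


Input: "2e1" in base 16
Positional expansion:
  Digit '2' (value 2) x 16^2 = 512
  Digit 'e' (value 14) x 16^1 = 224
  Digit '1' (value 1) x 16^0 = 1
Sum = 737

737


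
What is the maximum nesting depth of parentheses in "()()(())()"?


Input: "()()(())()"
Tracking depth:
  Position 0 '(': depth becomes 1
  Position 1 ')': depth becomes 0
  Position 2 '(': depth becomes 1
  Position 3 ')': depth becomes 0
  Position 4 '(': depth becomes 1
  Position 5 '(': depth becomes 2
  Position 6 ')': depth becomes 1
  Position 7 ')': depth becomes 0
  Position 8 '(': depth becomes 1
  Position 9 ')': depth becomes 0
Maximum depth reached: 2

2


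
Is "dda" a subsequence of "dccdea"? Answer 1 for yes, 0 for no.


Check if "dda" is a subsequence of "dccdea"
Greedy scan:
  Position 0 ('d'): matches sub[0] = 'd'
  Position 1 ('c'): no match needed
  Position 2 ('c'): no match needed
  Position 3 ('d'): matches sub[1] = 'd'
  Position 4 ('e'): no match needed
  Position 5 ('a'): matches sub[2] = 'a'
All 3 characters matched => is a subsequence

1


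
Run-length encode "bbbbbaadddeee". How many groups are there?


Input: bbbbbaadddeee
Scanning for consecutive runs:
  Group 1: 'b' x 5 (positions 0-4)
  Group 2: 'a' x 2 (positions 5-6)
  Group 3: 'd' x 3 (positions 7-9)
  Group 4: 'e' x 3 (positions 10-12)
Total groups: 4

4


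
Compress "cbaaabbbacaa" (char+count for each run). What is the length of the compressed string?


Input: cbaaabbbacaa
Runs:
  'c' x 1 => "c1"
  'b' x 1 => "b1"
  'a' x 3 => "a3"
  'b' x 3 => "b3"
  'a' x 1 => "a1"
  'c' x 1 => "c1"
  'a' x 2 => "a2"
Compressed: "c1b1a3b3a1c1a2"
Compressed length: 14

14


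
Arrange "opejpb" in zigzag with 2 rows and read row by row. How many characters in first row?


Zigzag "opejpb" into 2 rows:
Placing characters:
  'o' => row 0
  'p' => row 1
  'e' => row 0
  'j' => row 1
  'p' => row 0
  'b' => row 1
Rows:
  Row 0: "oep"
  Row 1: "pjb"
First row length: 3

3


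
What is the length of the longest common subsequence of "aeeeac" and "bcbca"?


LCS of "aeeeac" and "bcbca"
DP table:
           b    c    b    c    a
      0    0    0    0    0    0
  a   0    0    0    0    0    1
  e   0    0    0    0    0    1
  e   0    0    0    0    0    1
  e   0    0    0    0    0    1
  a   0    0    0    0    0    1
  c   0    0    1    1    1    1
LCS length = dp[6][5] = 1

1


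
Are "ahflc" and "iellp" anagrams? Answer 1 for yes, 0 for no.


Strings: "ahflc", "iellp"
Sorted first:  acfhl
Sorted second: eillp
Differ at position 0: 'a' vs 'e' => not anagrams

0


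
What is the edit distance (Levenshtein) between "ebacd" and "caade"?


Computing edit distance: "ebacd" -> "caade"
DP table:
           c    a    a    d    e
      0    1    2    3    4    5
  e   1    1    2    3    4    4
  b   2    2    2    3    4    5
  a   3    3    2    2    3    4
  c   4    3    3    3    3    4
  d   5    4    4    4    3    4
Edit distance = dp[5][5] = 4

4


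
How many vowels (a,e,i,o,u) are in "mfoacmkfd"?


Input: mfoacmkfd
Checking each character:
  'm' at position 0: consonant
  'f' at position 1: consonant
  'o' at position 2: vowel (running total: 1)
  'a' at position 3: vowel (running total: 2)
  'c' at position 4: consonant
  'm' at position 5: consonant
  'k' at position 6: consonant
  'f' at position 7: consonant
  'd' at position 8: consonant
Total vowels: 2

2


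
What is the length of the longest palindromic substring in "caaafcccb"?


Input: "caaafcccb"
Checking substrings for palindromes:
  [1:4] "aaa" (len 3) => palindrome
  [5:8] "ccc" (len 3) => palindrome
  [1:3] "aa" (len 2) => palindrome
  [2:4] "aa" (len 2) => palindrome
  [5:7] "cc" (len 2) => palindrome
  [6:8] "cc" (len 2) => palindrome
Longest palindromic substring: "aaa" with length 3

3


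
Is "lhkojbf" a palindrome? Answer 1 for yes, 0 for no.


Input: lhkojbf
Reversed: fbjokhl
  Compare pos 0 ('l') with pos 6 ('f'): MISMATCH
  Compare pos 1 ('h') with pos 5 ('b'): MISMATCH
  Compare pos 2 ('k') with pos 4 ('j'): MISMATCH
Result: not a palindrome

0


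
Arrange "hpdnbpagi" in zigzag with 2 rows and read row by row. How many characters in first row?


Zigzag "hpdnbpagi" into 2 rows:
Placing characters:
  'h' => row 0
  'p' => row 1
  'd' => row 0
  'n' => row 1
  'b' => row 0
  'p' => row 1
  'a' => row 0
  'g' => row 1
  'i' => row 0
Rows:
  Row 0: "hdbai"
  Row 1: "pnpg"
First row length: 5

5


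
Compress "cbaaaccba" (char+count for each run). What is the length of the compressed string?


Input: cbaaaccba
Runs:
  'c' x 1 => "c1"
  'b' x 1 => "b1"
  'a' x 3 => "a3"
  'c' x 2 => "c2"
  'b' x 1 => "b1"
  'a' x 1 => "a1"
Compressed: "c1b1a3c2b1a1"
Compressed length: 12

12


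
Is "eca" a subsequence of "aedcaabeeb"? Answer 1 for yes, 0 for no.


Check if "eca" is a subsequence of "aedcaabeeb"
Greedy scan:
  Position 0 ('a'): no match needed
  Position 1 ('e'): matches sub[0] = 'e'
  Position 2 ('d'): no match needed
  Position 3 ('c'): matches sub[1] = 'c'
  Position 4 ('a'): matches sub[2] = 'a'
  Position 5 ('a'): no match needed
  Position 6 ('b'): no match needed
  Position 7 ('e'): no match needed
  Position 8 ('e'): no match needed
  Position 9 ('b'): no match needed
All 3 characters matched => is a subsequence

1


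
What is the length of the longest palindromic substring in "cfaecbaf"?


Input: "cfaecbaf"
Checking substrings for palindromes:
  No multi-char palindromic substrings found
Longest palindromic substring: "c" with length 1

1


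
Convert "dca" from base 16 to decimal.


Input: "dca" in base 16
Positional expansion:
  Digit 'd' (value 13) x 16^2 = 3328
  Digit 'c' (value 12) x 16^1 = 192
  Digit 'a' (value 10) x 16^0 = 10
Sum = 3530

3530


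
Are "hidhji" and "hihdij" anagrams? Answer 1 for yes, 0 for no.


Strings: "hidhji", "hihdij"
Sorted first:  dhhiij
Sorted second: dhhiij
Sorted forms match => anagrams

1


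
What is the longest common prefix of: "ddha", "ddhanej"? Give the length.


Words: ddha, ddhanej
  Position 0: all 'd' => match
  Position 1: all 'd' => match
  Position 2: all 'h' => match
  Position 3: all 'a' => match
LCP = "ddha" (length 4)

4


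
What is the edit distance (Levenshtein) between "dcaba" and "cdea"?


Computing edit distance: "dcaba" -> "cdea"
DP table:
           c    d    e    a
      0    1    2    3    4
  d   1    1    1    2    3
  c   2    1    2    2    3
  a   3    2    2    3    2
  b   4    3    3    3    3
  a   5    4    4    4    3
Edit distance = dp[5][4] = 3

3


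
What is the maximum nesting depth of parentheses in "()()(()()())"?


Input: "()()(()()())"
Tracking depth:
  Position 0 '(': depth becomes 1
  Position 1 ')': depth becomes 0
  Position 2 '(': depth becomes 1
  Position 3 ')': depth becomes 0
  Position 4 '(': depth becomes 1
  Position 5 '(': depth becomes 2
  Position 6 ')': depth becomes 1
  Position 7 '(': depth becomes 2
  Position 8 ')': depth becomes 1
  Position 9 '(': depth becomes 2
  Position 10 ')': depth becomes 1
  Position 11 ')': depth becomes 0
Maximum depth reached: 2

2


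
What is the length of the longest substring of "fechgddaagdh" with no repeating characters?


Input: "fechgddaagdh"
Sliding window (track last position of each char):
  Position 0 ('f'): window [0,0] length 1 -- new best
  Position 1 ('e'): window [0,1] length 2 -- new best
  Position 2 ('c'): window [0,2] length 3 -- new best
  Position 3 ('h'): window [0,3] length 4 -- new best
  Position 4 ('g'): window [0,4] length 5 -- new best
  Position 5 ('d'): window [0,5] length 6 -- new best
  Position 6 ('d'): repeat (last at 5), move window start to 6
  Position 6 ('d'): window [6,6] length 1
  Position 7 ('a'): window [6,7] length 2
  Position 8 ('a'): repeat (last at 7), move window start to 8
  Position 8 ('a'): window [8,8] length 1
  Position 9 ('g'): window [8,9] length 2
  Position 10 ('d'): window [8,10] length 3
  Position 11 ('h'): window [8,11] length 4
Longest substring with no repeats: "fechgd" with length 6

6


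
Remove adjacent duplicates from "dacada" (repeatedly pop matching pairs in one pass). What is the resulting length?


Input: dacada
Stack-based adjacent duplicate removal:
  Read 'd': push. Stack: d
  Read 'a': push. Stack: da
  Read 'c': push. Stack: dac
  Read 'a': push. Stack: daca
  Read 'd': push. Stack: dacad
  Read 'a': push. Stack: dacada
Final stack: "dacada" (length 6)

6


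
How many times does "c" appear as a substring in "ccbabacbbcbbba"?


Searching for "c" in "ccbabacbbcbbba"
Scanning each position:
  Position 0: "c" => MATCH
  Position 1: "c" => MATCH
  Position 2: "b" => no
  Position 3: "a" => no
  Position 4: "b" => no
  Position 5: "a" => no
  Position 6: "c" => MATCH
  Position 7: "b" => no
  Position 8: "b" => no
  Position 9: "c" => MATCH
  Position 10: "b" => no
  Position 11: "b" => no
  Position 12: "b" => no
  Position 13: "a" => no
Total occurrences: 4

4


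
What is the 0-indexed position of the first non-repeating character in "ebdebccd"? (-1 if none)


Input: ebdebccd
Character frequencies:
  'b': 2
  'c': 2
  'd': 2
  'e': 2
Scanning left to right for freq == 1:
  Position 0 ('e'): freq=2, skip
  Position 1 ('b'): freq=2, skip
  Position 2 ('d'): freq=2, skip
  Position 3 ('e'): freq=2, skip
  Position 4 ('b'): freq=2, skip
  Position 5 ('c'): freq=2, skip
  Position 6 ('c'): freq=2, skip
  Position 7 ('d'): freq=2, skip
  No unique character found => answer = -1

-1


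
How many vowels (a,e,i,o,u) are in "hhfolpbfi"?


Input: hhfolpbfi
Checking each character:
  'h' at position 0: consonant
  'h' at position 1: consonant
  'f' at position 2: consonant
  'o' at position 3: vowel (running total: 1)
  'l' at position 4: consonant
  'p' at position 5: consonant
  'b' at position 6: consonant
  'f' at position 7: consonant
  'i' at position 8: vowel (running total: 2)
Total vowels: 2

2


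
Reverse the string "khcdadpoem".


Input: khcdadpoem
Reading characters right to left:
  Position 9: 'm'
  Position 8: 'e'
  Position 7: 'o'
  Position 6: 'p'
  Position 5: 'd'
  Position 4: 'a'
  Position 3: 'd'
  Position 2: 'c'
  Position 1: 'h'
  Position 0: 'k'
Reversed: meopdadchk

meopdadchk


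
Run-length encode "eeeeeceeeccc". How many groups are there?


Input: eeeeeceeeccc
Scanning for consecutive runs:
  Group 1: 'e' x 5 (positions 0-4)
  Group 2: 'c' x 1 (positions 5-5)
  Group 3: 'e' x 3 (positions 6-8)
  Group 4: 'c' x 3 (positions 9-11)
Total groups: 4

4


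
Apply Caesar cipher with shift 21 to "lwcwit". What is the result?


Caesar cipher: shift "lwcwit" by 21
  'l' (pos 11) + 21 = pos 6 = 'g'
  'w' (pos 22) + 21 = pos 17 = 'r'
  'c' (pos 2) + 21 = pos 23 = 'x'
  'w' (pos 22) + 21 = pos 17 = 'r'
  'i' (pos 8) + 21 = pos 3 = 'd'
  't' (pos 19) + 21 = pos 14 = 'o'
Result: grxrdo

grxrdo


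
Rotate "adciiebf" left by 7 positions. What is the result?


Input: "adciiebf", rotate left by 7
First 7 characters: "adciieb"
Remaining characters: "f"
Concatenate remaining + first: "f" + "adciieb" = "fadciieb"

fadciieb


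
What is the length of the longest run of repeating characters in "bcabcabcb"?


Input: "bcabcabcb"
Scanning for longest run:
  Position 1 ('c'): new char, reset run to 1
  Position 2 ('a'): new char, reset run to 1
  Position 3 ('b'): new char, reset run to 1
  Position 4 ('c'): new char, reset run to 1
  Position 5 ('a'): new char, reset run to 1
  Position 6 ('b'): new char, reset run to 1
  Position 7 ('c'): new char, reset run to 1
  Position 8 ('b'): new char, reset run to 1
Longest run: 'b' with length 1

1


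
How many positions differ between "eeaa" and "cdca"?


Comparing "eeaa" and "cdca" position by position:
  Position 0: 'e' vs 'c' => DIFFER
  Position 1: 'e' vs 'd' => DIFFER
  Position 2: 'a' vs 'c' => DIFFER
  Position 3: 'a' vs 'a' => same
Positions that differ: 3

3


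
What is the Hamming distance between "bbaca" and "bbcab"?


Comparing "bbaca" and "bbcab" position by position:
  Position 0: 'b' vs 'b' => same
  Position 1: 'b' vs 'b' => same
  Position 2: 'a' vs 'c' => differ
  Position 3: 'c' vs 'a' => differ
  Position 4: 'a' vs 'b' => differ
Total differences (Hamming distance): 3

3


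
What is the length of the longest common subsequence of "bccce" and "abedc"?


LCS of "bccce" and "abedc"
DP table:
           a    b    e    d    c
      0    0    0    0    0    0
  b   0    0    1    1    1    1
  c   0    0    1    1    1    2
  c   0    0    1    1    1    2
  c   0    0    1    1    1    2
  e   0    0    1    2    2    2
LCS length = dp[5][5] = 2

2


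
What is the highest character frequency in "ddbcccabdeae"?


Input: ddbcccabdeae
Character counts:
  'a': 2
  'b': 2
  'c': 3
  'd': 3
  'e': 2
Maximum frequency: 3

3


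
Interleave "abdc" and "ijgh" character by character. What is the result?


Interleaving "abdc" and "ijgh":
  Position 0: 'a' from first, 'i' from second => "ai"
  Position 1: 'b' from first, 'j' from second => "bj"
  Position 2: 'd' from first, 'g' from second => "dg"
  Position 3: 'c' from first, 'h' from second => "ch"
Result: aibjdgch

aibjdgch


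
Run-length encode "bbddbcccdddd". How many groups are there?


Input: bbddbcccdddd
Scanning for consecutive runs:
  Group 1: 'b' x 2 (positions 0-1)
  Group 2: 'd' x 2 (positions 2-3)
  Group 3: 'b' x 1 (positions 4-4)
  Group 4: 'c' x 3 (positions 5-7)
  Group 5: 'd' x 4 (positions 8-11)
Total groups: 5

5


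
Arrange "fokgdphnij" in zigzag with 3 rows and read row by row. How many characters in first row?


Zigzag "fokgdphnij" into 3 rows:
Placing characters:
  'f' => row 0
  'o' => row 1
  'k' => row 2
  'g' => row 1
  'd' => row 0
  'p' => row 1
  'h' => row 2
  'n' => row 1
  'i' => row 0
  'j' => row 1
Rows:
  Row 0: "fdi"
  Row 1: "ogpnj"
  Row 2: "kh"
First row length: 3

3


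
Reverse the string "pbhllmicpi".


Input: pbhllmicpi
Reading characters right to left:
  Position 9: 'i'
  Position 8: 'p'
  Position 7: 'c'
  Position 6: 'i'
  Position 5: 'm'
  Position 4: 'l'
  Position 3: 'l'
  Position 2: 'h'
  Position 1: 'b'
  Position 0: 'p'
Reversed: ipcimllhbp

ipcimllhbp


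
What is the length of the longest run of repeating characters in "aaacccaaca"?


Input: "aaacccaaca"
Scanning for longest run:
  Position 1 ('a'): continues run of 'a', length=2
  Position 2 ('a'): continues run of 'a', length=3
  Position 3 ('c'): new char, reset run to 1
  Position 4 ('c'): continues run of 'c', length=2
  Position 5 ('c'): continues run of 'c', length=3
  Position 6 ('a'): new char, reset run to 1
  Position 7 ('a'): continues run of 'a', length=2
  Position 8 ('c'): new char, reset run to 1
  Position 9 ('a'): new char, reset run to 1
Longest run: 'a' with length 3

3


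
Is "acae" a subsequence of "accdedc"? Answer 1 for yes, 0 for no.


Check if "acae" is a subsequence of "accdedc"
Greedy scan:
  Position 0 ('a'): matches sub[0] = 'a'
  Position 1 ('c'): matches sub[1] = 'c'
  Position 2 ('c'): no match needed
  Position 3 ('d'): no match needed
  Position 4 ('e'): no match needed
  Position 5 ('d'): no match needed
  Position 6 ('c'): no match needed
Only matched 2/4 characters => not a subsequence

0


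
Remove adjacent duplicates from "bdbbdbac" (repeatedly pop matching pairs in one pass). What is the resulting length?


Input: bdbbdbac
Stack-based adjacent duplicate removal:
  Read 'b': push. Stack: b
  Read 'd': push. Stack: bd
  Read 'b': push. Stack: bdb
  Read 'b': matches stack top 'b' => pop. Stack: bd
  Read 'd': matches stack top 'd' => pop. Stack: b
  Read 'b': matches stack top 'b' => pop. Stack: (empty)
  Read 'a': push. Stack: a
  Read 'c': push. Stack: ac
Final stack: "ac" (length 2)

2


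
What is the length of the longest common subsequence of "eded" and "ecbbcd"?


LCS of "eded" and "ecbbcd"
DP table:
           e    c    b    b    c    d
      0    0    0    0    0    0    0
  e   0    1    1    1    1    1    1
  d   0    1    1    1    1    1    2
  e   0    1    1    1    1    1    2
  d   0    1    1    1    1    1    2
LCS length = dp[4][6] = 2

2


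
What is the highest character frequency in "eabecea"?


Input: eabecea
Character counts:
  'a': 2
  'b': 1
  'c': 1
  'e': 3
Maximum frequency: 3

3


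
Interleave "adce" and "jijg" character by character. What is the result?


Interleaving "adce" and "jijg":
  Position 0: 'a' from first, 'j' from second => "aj"
  Position 1: 'd' from first, 'i' from second => "di"
  Position 2: 'c' from first, 'j' from second => "cj"
  Position 3: 'e' from first, 'g' from second => "eg"
Result: ajdicjeg

ajdicjeg


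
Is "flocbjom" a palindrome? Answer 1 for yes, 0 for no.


Input: flocbjom
Reversed: mojbcolf
  Compare pos 0 ('f') with pos 7 ('m'): MISMATCH
  Compare pos 1 ('l') with pos 6 ('o'): MISMATCH
  Compare pos 2 ('o') with pos 5 ('j'): MISMATCH
  Compare pos 3 ('c') with pos 4 ('b'): MISMATCH
Result: not a palindrome

0


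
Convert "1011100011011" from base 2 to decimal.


Input: "1011100011011" in base 2
Positional expansion:
  Digit '1' (value 1) x 2^12 = 4096
  Digit '0' (value 0) x 2^11 = 0
  Digit '1' (value 1) x 2^10 = 1024
  Digit '1' (value 1) x 2^9 = 512
  Digit '1' (value 1) x 2^8 = 256
  Digit '0' (value 0) x 2^7 = 0
  Digit '0' (value 0) x 2^6 = 0
  Digit '0' (value 0) x 2^5 = 0
  Digit '1' (value 1) x 2^4 = 16
  Digit '1' (value 1) x 2^3 = 8
  Digit '0' (value 0) x 2^2 = 0
  Digit '1' (value 1) x 2^1 = 2
  Digit '1' (value 1) x 2^0 = 1
Sum = 5915

5915


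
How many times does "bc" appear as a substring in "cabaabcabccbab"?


Searching for "bc" in "cabaabcabccbab"
Scanning each position:
  Position 0: "ca" => no
  Position 1: "ab" => no
  Position 2: "ba" => no
  Position 3: "aa" => no
  Position 4: "ab" => no
  Position 5: "bc" => MATCH
  Position 6: "ca" => no
  Position 7: "ab" => no
  Position 8: "bc" => MATCH
  Position 9: "cc" => no
  Position 10: "cb" => no
  Position 11: "ba" => no
  Position 12: "ab" => no
Total occurrences: 2

2


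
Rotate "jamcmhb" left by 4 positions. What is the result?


Input: "jamcmhb", rotate left by 4
First 4 characters: "jamc"
Remaining characters: "mhb"
Concatenate remaining + first: "mhb" + "jamc" = "mhbjamc"

mhbjamc


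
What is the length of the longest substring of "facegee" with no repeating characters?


Input: "facegee"
Sliding window (track last position of each char):
  Position 0 ('f'): window [0,0] length 1 -- new best
  Position 1 ('a'): window [0,1] length 2 -- new best
  Position 2 ('c'): window [0,2] length 3 -- new best
  Position 3 ('e'): window [0,3] length 4 -- new best
  Position 4 ('g'): window [0,4] length 5 -- new best
  Position 5 ('e'): repeat (last at 3), move window start to 4
  Position 5 ('e'): window [4,5] length 2
  Position 6 ('e'): repeat (last at 5), move window start to 6
  Position 6 ('e'): window [6,6] length 1
Longest substring with no repeats: "faceg" with length 5

5


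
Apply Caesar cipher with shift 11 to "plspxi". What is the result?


Caesar cipher: shift "plspxi" by 11
  'p' (pos 15) + 11 = pos 0 = 'a'
  'l' (pos 11) + 11 = pos 22 = 'w'
  's' (pos 18) + 11 = pos 3 = 'd'
  'p' (pos 15) + 11 = pos 0 = 'a'
  'x' (pos 23) + 11 = pos 8 = 'i'
  'i' (pos 8) + 11 = pos 19 = 't'
Result: awdait

awdait


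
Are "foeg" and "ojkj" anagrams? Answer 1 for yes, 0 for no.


Strings: "foeg", "ojkj"
Sorted first:  efgo
Sorted second: jjko
Differ at position 0: 'e' vs 'j' => not anagrams

0


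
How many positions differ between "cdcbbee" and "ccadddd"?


Comparing "cdcbbee" and "ccadddd" position by position:
  Position 0: 'c' vs 'c' => same
  Position 1: 'd' vs 'c' => DIFFER
  Position 2: 'c' vs 'a' => DIFFER
  Position 3: 'b' vs 'd' => DIFFER
  Position 4: 'b' vs 'd' => DIFFER
  Position 5: 'e' vs 'd' => DIFFER
  Position 6: 'e' vs 'd' => DIFFER
Positions that differ: 6

6


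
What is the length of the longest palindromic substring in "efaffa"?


Input: "efaffa"
Checking substrings for palindromes:
  [2:6] "affa" (len 4) => palindrome
  [1:4] "faf" (len 3) => palindrome
  [3:5] "ff" (len 2) => palindrome
Longest palindromic substring: "affa" with length 4

4


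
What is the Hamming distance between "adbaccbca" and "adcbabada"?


Comparing "adbaccbca" and "adcbabada" position by position:
  Position 0: 'a' vs 'a' => same
  Position 1: 'd' vs 'd' => same
  Position 2: 'b' vs 'c' => differ
  Position 3: 'a' vs 'b' => differ
  Position 4: 'c' vs 'a' => differ
  Position 5: 'c' vs 'b' => differ
  Position 6: 'b' vs 'a' => differ
  Position 7: 'c' vs 'd' => differ
  Position 8: 'a' vs 'a' => same
Total differences (Hamming distance): 6

6


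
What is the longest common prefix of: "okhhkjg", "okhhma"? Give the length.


Words: okhhkjg, okhhma
  Position 0: all 'o' => match
  Position 1: all 'k' => match
  Position 2: all 'h' => match
  Position 3: all 'h' => match
  Position 4: ('k', 'm') => mismatch, stop
LCP = "okhh" (length 4)

4


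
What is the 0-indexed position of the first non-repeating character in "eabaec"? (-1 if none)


Input: eabaec
Character frequencies:
  'a': 2
  'b': 1
  'c': 1
  'e': 2
Scanning left to right for freq == 1:
  Position 0 ('e'): freq=2, skip
  Position 1 ('a'): freq=2, skip
  Position 2 ('b'): unique! => answer = 2

2


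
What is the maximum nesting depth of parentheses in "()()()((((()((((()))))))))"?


Input: "()()()((((()((((()))))))))"
Tracking depth:
  Position 0 '(': depth becomes 1
  Position 1 ')': depth becomes 0
  Position 2 '(': depth becomes 1
  Position 3 ')': depth becomes 0
  Position 4 '(': depth becomes 1
  Position 5 ')': depth becomes 0
  Position 6 '(': depth becomes 1
  Position 7 '(': depth becomes 2
  Position 8 '(': depth becomes 3
  Position 9 '(': depth becomes 4
  Position 10 '(': depth becomes 5
  Position 11 ')': depth becomes 4
  Position 12 '(': depth becomes 5
  Position 13 '(': depth becomes 6
  Position 14 '(': depth becomes 7
  Position 15 '(': depth becomes 8
  Position 16 '(': depth becomes 9
  Position 17 ')': depth becomes 8
  Position 18 ')': depth becomes 7
  Position 19 ')': depth becomes 6
  Position 20 ')': depth becomes 5
  Position 21 ')': depth becomes 4
  Position 22 ')': depth becomes 3
  Position 23 ')': depth becomes 2
  Position 24 ')': depth becomes 1
  Position 25 ')': depth becomes 0
Maximum depth reached: 9

9


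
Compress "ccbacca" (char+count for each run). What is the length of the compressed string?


Input: ccbacca
Runs:
  'c' x 2 => "c2"
  'b' x 1 => "b1"
  'a' x 1 => "a1"
  'c' x 2 => "c2"
  'a' x 1 => "a1"
Compressed: "c2b1a1c2a1"
Compressed length: 10

10


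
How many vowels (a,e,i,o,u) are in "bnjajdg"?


Input: bnjajdg
Checking each character:
  'b' at position 0: consonant
  'n' at position 1: consonant
  'j' at position 2: consonant
  'a' at position 3: vowel (running total: 1)
  'j' at position 4: consonant
  'd' at position 5: consonant
  'g' at position 6: consonant
Total vowels: 1

1


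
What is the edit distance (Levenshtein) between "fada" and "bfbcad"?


Computing edit distance: "fada" -> "bfbcad"
DP table:
           b    f    b    c    a    d
      0    1    2    3    4    5    6
  f   1    1    1    2    3    4    5
  a   2    2    2    2    3    3    4
  d   3    3    3    3    3    4    3
  a   4    4    4    4    4    3    4
Edit distance = dp[4][6] = 4

4


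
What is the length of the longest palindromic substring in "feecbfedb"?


Input: "feecbfedb"
Checking substrings for palindromes:
  [1:3] "ee" (len 2) => palindrome
Longest palindromic substring: "ee" with length 2

2


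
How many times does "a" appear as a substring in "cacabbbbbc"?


Searching for "a" in "cacabbbbbc"
Scanning each position:
  Position 0: "c" => no
  Position 1: "a" => MATCH
  Position 2: "c" => no
  Position 3: "a" => MATCH
  Position 4: "b" => no
  Position 5: "b" => no
  Position 6: "b" => no
  Position 7: "b" => no
  Position 8: "b" => no
  Position 9: "c" => no
Total occurrences: 2

2


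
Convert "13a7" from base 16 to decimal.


Input: "13a7" in base 16
Positional expansion:
  Digit '1' (value 1) x 16^3 = 4096
  Digit '3' (value 3) x 16^2 = 768
  Digit 'a' (value 10) x 16^1 = 160
  Digit '7' (value 7) x 16^0 = 7
Sum = 5031

5031


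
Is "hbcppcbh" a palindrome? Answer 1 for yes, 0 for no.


Input: hbcppcbh
Reversed: hbcppcbh
  Compare pos 0 ('h') with pos 7 ('h'): match
  Compare pos 1 ('b') with pos 6 ('b'): match
  Compare pos 2 ('c') with pos 5 ('c'): match
  Compare pos 3 ('p') with pos 4 ('p'): match
Result: palindrome

1


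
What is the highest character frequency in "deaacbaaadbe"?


Input: deaacbaaadbe
Character counts:
  'a': 5
  'b': 2
  'c': 1
  'd': 2
  'e': 2
Maximum frequency: 5

5


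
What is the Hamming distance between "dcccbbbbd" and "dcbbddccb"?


Comparing "dcccbbbbd" and "dcbbddccb" position by position:
  Position 0: 'd' vs 'd' => same
  Position 1: 'c' vs 'c' => same
  Position 2: 'c' vs 'b' => differ
  Position 3: 'c' vs 'b' => differ
  Position 4: 'b' vs 'd' => differ
  Position 5: 'b' vs 'd' => differ
  Position 6: 'b' vs 'c' => differ
  Position 7: 'b' vs 'c' => differ
  Position 8: 'd' vs 'b' => differ
Total differences (Hamming distance): 7

7


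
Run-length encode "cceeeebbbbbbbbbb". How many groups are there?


Input: cceeeebbbbbbbbbb
Scanning for consecutive runs:
  Group 1: 'c' x 2 (positions 0-1)
  Group 2: 'e' x 4 (positions 2-5)
  Group 3: 'b' x 10 (positions 6-15)
Total groups: 3

3


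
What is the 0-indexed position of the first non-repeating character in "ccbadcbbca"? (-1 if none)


Input: ccbadcbbca
Character frequencies:
  'a': 2
  'b': 3
  'c': 4
  'd': 1
Scanning left to right for freq == 1:
  Position 0 ('c'): freq=4, skip
  Position 1 ('c'): freq=4, skip
  Position 2 ('b'): freq=3, skip
  Position 3 ('a'): freq=2, skip
  Position 4 ('d'): unique! => answer = 4

4


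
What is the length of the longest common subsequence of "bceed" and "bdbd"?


LCS of "bceed" and "bdbd"
DP table:
           b    d    b    d
      0    0    0    0    0
  b   0    1    1    1    1
  c   0    1    1    1    1
  e   0    1    1    1    1
  e   0    1    1    1    1
  d   0    1    2    2    2
LCS length = dp[5][4] = 2

2


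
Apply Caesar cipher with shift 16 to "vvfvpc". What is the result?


Caesar cipher: shift "vvfvpc" by 16
  'v' (pos 21) + 16 = pos 11 = 'l'
  'v' (pos 21) + 16 = pos 11 = 'l'
  'f' (pos 5) + 16 = pos 21 = 'v'
  'v' (pos 21) + 16 = pos 11 = 'l'
  'p' (pos 15) + 16 = pos 5 = 'f'
  'c' (pos 2) + 16 = pos 18 = 's'
Result: llvlfs

llvlfs


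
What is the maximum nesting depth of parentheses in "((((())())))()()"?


Input: "((((())())))()()"
Tracking depth:
  Position 0 '(': depth becomes 1
  Position 1 '(': depth becomes 2
  Position 2 '(': depth becomes 3
  Position 3 '(': depth becomes 4
  Position 4 '(': depth becomes 5
  Position 5 ')': depth becomes 4
  Position 6 ')': depth becomes 3
  Position 7 '(': depth becomes 4
  Position 8 ')': depth becomes 3
  Position 9 ')': depth becomes 2
  Position 10 ')': depth becomes 1
  Position 11 ')': depth becomes 0
  Position 12 '(': depth becomes 1
  Position 13 ')': depth becomes 0
  Position 14 '(': depth becomes 1
  Position 15 ')': depth becomes 0
Maximum depth reached: 5

5
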